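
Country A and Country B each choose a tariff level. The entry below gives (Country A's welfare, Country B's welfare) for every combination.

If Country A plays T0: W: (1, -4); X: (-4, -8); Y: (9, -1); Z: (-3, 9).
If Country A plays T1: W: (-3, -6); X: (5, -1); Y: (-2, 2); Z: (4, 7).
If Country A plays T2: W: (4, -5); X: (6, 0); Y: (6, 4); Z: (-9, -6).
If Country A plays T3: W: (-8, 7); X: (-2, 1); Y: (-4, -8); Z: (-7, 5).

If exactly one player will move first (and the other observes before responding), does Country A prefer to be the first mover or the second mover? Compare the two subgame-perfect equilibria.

first

If Country A leads: Country B's best replies are T0→Z, T1→Z, T2→Y, T3→W; Country A's induced payoffs -3, 4, 6, -8; outcome (T2, Y), payoffs (6, 4).
If Country B leads: Country A's best replies are W→T2, X→T2, Y→T0, Z→T1; Country B's induced payoffs -5, 0, -1, 7; outcome (T1, Z), payoffs (4, 7).
Country A gets 6 moving first and 4 moving second, so Country A prefers to move first.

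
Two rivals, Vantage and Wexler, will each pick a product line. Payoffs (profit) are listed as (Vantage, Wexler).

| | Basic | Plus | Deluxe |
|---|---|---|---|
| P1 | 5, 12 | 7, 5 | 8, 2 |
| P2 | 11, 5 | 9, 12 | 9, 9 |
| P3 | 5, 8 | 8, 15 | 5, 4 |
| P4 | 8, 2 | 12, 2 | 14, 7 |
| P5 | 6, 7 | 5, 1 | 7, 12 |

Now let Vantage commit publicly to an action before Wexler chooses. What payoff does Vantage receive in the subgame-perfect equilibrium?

Solve by backward induction (Vantage leads).
- P1: BR = Basic, leader payoff 5.
- P2: BR = Plus, leader payoff 9.
- P3: BR = Plus, leader payoff 8.
- P4: BR = Deluxe, leader payoff 14.
- P5: BR = Deluxe, leader payoff 7.
Among 5, 9, 8, 14, 7, the best is 14 at P4. Subgame-perfect outcome: (P4, Deluxe) with payoffs (14, 7).

14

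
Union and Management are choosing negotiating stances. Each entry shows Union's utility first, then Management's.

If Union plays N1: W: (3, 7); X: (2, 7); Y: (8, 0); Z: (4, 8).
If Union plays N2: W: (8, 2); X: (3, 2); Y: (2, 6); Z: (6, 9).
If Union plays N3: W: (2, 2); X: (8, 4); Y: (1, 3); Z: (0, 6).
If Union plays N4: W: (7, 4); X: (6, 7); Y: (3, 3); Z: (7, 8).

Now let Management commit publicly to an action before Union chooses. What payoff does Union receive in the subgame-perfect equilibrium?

7

Solve by backward induction (Management leads).
- W: Union compares 3, 8, 2, 7 and picks N2; Management would get 2.
- X: Union compares 2, 3, 8, 6 and picks N3; Management would get 4.
- Y: Union compares 8, 2, 1, 3 and picks N1; Management would get 0.
- Z: Union compares 4, 6, 0, 7 and picks N4; Management would get 8.
Among 2, 4, 0, 8, the best is 8 at Z. Subgame-perfect outcome: (N4, Z) with payoffs (7, 8).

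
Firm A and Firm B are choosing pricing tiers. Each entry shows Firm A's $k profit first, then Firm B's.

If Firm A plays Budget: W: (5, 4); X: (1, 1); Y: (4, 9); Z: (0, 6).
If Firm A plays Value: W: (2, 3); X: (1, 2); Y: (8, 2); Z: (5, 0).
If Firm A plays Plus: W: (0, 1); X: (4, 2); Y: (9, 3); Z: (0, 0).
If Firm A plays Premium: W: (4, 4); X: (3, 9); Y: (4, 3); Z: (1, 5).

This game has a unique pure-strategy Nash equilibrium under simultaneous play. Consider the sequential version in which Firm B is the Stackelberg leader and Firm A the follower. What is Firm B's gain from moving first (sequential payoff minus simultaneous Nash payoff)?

Work backward from Firm A's decision.
- W: BR = Budget, leader payoff 4.
- X: BR = Plus, leader payoff 2.
- Y: BR = Plus, leader payoff 3.
- Z: BR = Value, leader payoff 0.
Maximizing over 4, 2, 3, 0, Firm B chooses W. Subgame-perfect outcome: (Budget, W) with payoffs (5, 4).
Now find the simultaneous Nash equilibrium.
Firm A's best replies: W→Budget; X→Plus; Y→Plus; Z→Value.
Firm B's best replies: Budget→Y; Value→W; Plus→Y; Premium→X.
Only (Plus, Y) has each player best-responding; Nash payoffs (9, 3).
Firm B's commitment gain: 4 − 3 = 1.

1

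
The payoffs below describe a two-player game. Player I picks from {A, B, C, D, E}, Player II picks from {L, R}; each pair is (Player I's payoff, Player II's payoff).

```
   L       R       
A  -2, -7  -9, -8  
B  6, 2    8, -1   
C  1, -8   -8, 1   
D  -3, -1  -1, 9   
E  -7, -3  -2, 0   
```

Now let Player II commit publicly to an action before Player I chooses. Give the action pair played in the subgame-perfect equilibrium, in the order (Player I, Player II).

Solve by backward induction (Player II leads).
- L: Player I compares -2, 6, 1, -3, -7 and picks B; Player II would get 2.
- R: Player I compares -9, 8, -8, -1, -2 and picks B; Player II would get -1.
Among 2, -1, the best is 2 at L. Subgame-perfect outcome: (B, L) with payoffs (6, 2).

(B, L)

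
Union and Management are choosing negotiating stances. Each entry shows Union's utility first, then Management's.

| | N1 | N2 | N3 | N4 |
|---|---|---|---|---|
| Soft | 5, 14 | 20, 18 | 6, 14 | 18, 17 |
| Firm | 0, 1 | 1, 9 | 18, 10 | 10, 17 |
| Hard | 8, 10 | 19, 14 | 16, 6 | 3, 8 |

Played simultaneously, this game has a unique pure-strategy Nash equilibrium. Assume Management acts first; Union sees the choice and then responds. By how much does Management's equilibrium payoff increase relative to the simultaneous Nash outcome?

0

Backward induction with Management moving first.
- N1: BR = Hard, leader payoff 10.
- N2: BR = Soft, leader payoff 18.
- N3: BR = Firm, leader payoff 10.
- N4: BR = Soft, leader payoff 17.
Management's induced payoffs are 10, 18, 10, 17, so Management commits to N2. Subgame-perfect outcome: (Soft, N2) with payoffs (20, 18).
Now find the simultaneous Nash equilibrium.
Union's best replies: N1→Hard; N2→Soft; N3→Firm; N4→Soft.
Management's best replies: Soft→N2; Firm→N4; Hard→N2.
The unique mutual best reply is (Soft, N2), giving (20, 18).
Management's commitment gain: 18 − 18 = 0.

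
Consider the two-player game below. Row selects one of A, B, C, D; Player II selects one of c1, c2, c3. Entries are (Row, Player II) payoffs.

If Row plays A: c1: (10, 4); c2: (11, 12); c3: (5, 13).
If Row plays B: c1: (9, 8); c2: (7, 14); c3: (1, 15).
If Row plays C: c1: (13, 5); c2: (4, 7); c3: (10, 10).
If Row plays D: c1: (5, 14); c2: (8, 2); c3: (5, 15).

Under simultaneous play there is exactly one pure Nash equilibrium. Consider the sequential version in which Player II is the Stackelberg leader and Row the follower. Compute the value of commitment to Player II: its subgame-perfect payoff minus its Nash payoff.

Row best-responds to each possible Player II move:
- c1: Row compares 10, 9, 13, 5 and picks C; Player II would get 5.
- c2: Row compares 11, 7, 4, 8 and picks A; Player II would get 12.
- c3: Row compares 5, 1, 10, 5 and picks C; Player II would get 10.
Maximizing over 5, 12, 10, Player II chooses c2. Subgame-perfect outcome: (A, c2) with payoffs (11, 12).
Under simultaneous play:
Row's best replies: c1→C; c2→A; c3→C.
Player II's best replies: A→c3; B→c3; C→c3; D→c3.
The unique mutual best reply is (C, c3), giving (10, 10).
Player II's commitment gain: 12 − 10 = 2.

2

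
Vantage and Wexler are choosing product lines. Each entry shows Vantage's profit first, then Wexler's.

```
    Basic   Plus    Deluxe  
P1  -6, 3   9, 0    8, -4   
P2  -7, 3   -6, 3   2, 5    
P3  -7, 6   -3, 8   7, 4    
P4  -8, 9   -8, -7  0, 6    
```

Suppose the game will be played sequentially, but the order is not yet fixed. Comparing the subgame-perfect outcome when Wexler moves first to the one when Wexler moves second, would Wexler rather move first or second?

second

If Vantage leads: Wexler's best replies are P1→Basic, P2→Deluxe, P3→Plus, P4→Basic; Vantage's induced payoffs -6, 2, -3, -8; outcome (P2, Deluxe), payoffs (2, 5).
If Wexler leads: Vantage's best replies are Basic→P1, Plus→P1, Deluxe→P1; Wexler's induced payoffs 3, 0, -4; outcome (P1, Basic), payoffs (-6, 3).
Wexler gets 3 moving first and 5 moving second, so Wexler prefers to move second.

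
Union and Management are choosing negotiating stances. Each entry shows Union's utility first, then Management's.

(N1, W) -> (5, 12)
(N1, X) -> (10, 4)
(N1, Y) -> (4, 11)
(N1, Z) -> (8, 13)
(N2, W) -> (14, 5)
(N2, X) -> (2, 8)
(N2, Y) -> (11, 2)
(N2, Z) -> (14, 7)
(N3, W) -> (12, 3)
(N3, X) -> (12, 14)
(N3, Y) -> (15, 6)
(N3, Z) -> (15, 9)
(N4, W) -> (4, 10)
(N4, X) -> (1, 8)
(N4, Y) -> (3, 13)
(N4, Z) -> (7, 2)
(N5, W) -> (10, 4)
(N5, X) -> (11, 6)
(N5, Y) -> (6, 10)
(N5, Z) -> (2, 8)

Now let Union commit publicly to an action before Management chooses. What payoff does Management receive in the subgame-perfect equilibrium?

14

Management best-responds to each possible Union move:
- N1: Management compares 12, 4, 11, 13 and picks Z; Union would get 8.
- N2: Management compares 5, 8, 2, 7 and picks X; Union would get 2.
- N3: Management compares 3, 14, 6, 9 and picks X; Union would get 12.
- N4: Management compares 10, 8, 13, 2 and picks Y; Union would get 3.
- N5: Management compares 4, 6, 10, 8 and picks Y; Union would get 6.
Maximizing over 8, 2, 12, 3, 6, Union chooses N3. Subgame-perfect outcome: (N3, X) with payoffs (12, 14).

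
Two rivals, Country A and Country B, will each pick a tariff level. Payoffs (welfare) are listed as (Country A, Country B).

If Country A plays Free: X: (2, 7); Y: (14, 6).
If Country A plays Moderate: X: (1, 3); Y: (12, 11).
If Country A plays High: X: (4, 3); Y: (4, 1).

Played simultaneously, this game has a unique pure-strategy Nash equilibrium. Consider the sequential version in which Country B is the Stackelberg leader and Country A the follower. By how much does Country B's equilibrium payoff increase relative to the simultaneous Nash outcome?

3

Backward induction with Country B moving first.
- X → Country A plays High (best of 2, 1, 4); Country B gets 3.
- Y → Country A plays Free (best of 14, 12, 4); Country B gets 6.
Among 3, 6, the best is 6 at Y. Subgame-perfect outcome: (Free, Y) with payoffs (14, 6).
Now find the simultaneous Nash equilibrium.
Country A's best replies: X→High; Y→Free.
Country B's best replies: Free→X; Moderate→Y; High→X.
Only (High, X) has each player best-responding; Nash payoffs (4, 3).
Country B's commitment gain: 6 − 3 = 3.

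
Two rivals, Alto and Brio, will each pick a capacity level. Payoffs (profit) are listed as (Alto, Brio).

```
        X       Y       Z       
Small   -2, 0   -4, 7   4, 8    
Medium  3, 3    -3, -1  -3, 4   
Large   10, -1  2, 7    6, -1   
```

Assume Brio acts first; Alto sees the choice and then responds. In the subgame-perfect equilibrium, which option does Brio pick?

Y

Solve by backward induction (Brio leads).
- X: Alto compares -2, 3, 10 and picks Large; Brio would get -1.
- Y: Alto compares -4, -3, 2 and picks Large; Brio would get 7.
- Z: Alto compares 4, -3, 6 and picks Large; Brio would get -1.
Among -1, 7, -1, the best is 7 at Y. Subgame-perfect outcome: (Large, Y) with payoffs (2, 7).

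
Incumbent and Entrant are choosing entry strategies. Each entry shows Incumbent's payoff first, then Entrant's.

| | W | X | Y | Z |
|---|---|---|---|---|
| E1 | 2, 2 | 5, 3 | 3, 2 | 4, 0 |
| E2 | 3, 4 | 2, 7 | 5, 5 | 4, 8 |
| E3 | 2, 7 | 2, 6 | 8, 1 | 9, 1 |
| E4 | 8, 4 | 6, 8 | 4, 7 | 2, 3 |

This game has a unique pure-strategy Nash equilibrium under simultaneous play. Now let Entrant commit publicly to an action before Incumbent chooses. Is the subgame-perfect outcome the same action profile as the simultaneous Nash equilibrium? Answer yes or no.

yes

Solve by backward induction (Entrant leads).
- W: BR = E4, leader payoff 4.
- X: BR = E4, leader payoff 8.
- Y: BR = E3, leader payoff 1.
- Z: BR = E3, leader payoff 1.
Maximizing over 4, 8, 1, 1, Entrant chooses X. Subgame-perfect outcome: (E4, X) with payoffs (6, 8).
Under simultaneous play:
Incumbent's best replies: W→E4; X→E4; Y→E3; Z→E3.
Entrant's best replies: E1→X; E2→Z; E3→W; E4→X.
The unique mutual best reply is (E4, X), giving (6, 8).
Sequential outcome (E4, X) coincides with the Nash profile (E4, X).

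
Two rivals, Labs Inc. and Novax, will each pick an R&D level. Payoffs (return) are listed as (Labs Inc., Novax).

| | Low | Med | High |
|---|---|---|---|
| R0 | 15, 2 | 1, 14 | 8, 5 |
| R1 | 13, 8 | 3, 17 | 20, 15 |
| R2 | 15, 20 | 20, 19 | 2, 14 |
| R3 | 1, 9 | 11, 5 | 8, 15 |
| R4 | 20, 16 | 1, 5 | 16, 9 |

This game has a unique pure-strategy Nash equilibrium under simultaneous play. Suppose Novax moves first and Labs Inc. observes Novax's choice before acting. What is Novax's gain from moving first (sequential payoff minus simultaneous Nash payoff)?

Labs Inc. best-responds to each possible Novax move:
- Low: Labs Inc. compares 15, 13, 15, 1, 20 and picks R4; Novax would get 16.
- Med: Labs Inc. compares 1, 3, 20, 11, 1 and picks R2; Novax would get 19.
- High: Labs Inc. compares 8, 20, 2, 8, 16 and picks R1; Novax would get 15.
Among 16, 19, 15, the best is 19 at Med. Subgame-perfect outcome: (R2, Med) with payoffs (20, 19).
Under simultaneous play:
Labs Inc.'s best replies: Low→R4; Med→R2; High→R1.
Novax's best replies: R0→Med; R1→Med; R2→Low; R3→High; R4→Low.
The unique mutual best reply is (R4, Low), giving (20, 16).
Novax's commitment gain: 19 − 16 = 3.

3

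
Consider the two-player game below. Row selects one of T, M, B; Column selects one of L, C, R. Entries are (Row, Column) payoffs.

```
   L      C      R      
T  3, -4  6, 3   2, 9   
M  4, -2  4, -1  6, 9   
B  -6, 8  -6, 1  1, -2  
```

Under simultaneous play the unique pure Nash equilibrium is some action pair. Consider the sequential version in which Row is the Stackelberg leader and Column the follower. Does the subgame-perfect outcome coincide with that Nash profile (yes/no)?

Backward induction with Row moving first.
- T: Column compares -4, 3, 9 and picks R; Row would get 2.
- M: Column compares -2, -1, 9 and picks R; Row would get 6.
- B: Column compares 8, 1, -2 and picks L; Row would get -6.
Row's induced payoffs are 2, 6, -6, so Row commits to M. Subgame-perfect outcome: (M, R) with payoffs (6, 9).
Now find the simultaneous Nash equilibrium.
Row's best replies: L→M; C→T; R→M.
Column's best replies: T→R; M→R; B→L.
Only (M, R) has each player best-responding; Nash payoffs (6, 9).
Sequential outcome (M, R) coincides with the Nash profile (M, R).

yes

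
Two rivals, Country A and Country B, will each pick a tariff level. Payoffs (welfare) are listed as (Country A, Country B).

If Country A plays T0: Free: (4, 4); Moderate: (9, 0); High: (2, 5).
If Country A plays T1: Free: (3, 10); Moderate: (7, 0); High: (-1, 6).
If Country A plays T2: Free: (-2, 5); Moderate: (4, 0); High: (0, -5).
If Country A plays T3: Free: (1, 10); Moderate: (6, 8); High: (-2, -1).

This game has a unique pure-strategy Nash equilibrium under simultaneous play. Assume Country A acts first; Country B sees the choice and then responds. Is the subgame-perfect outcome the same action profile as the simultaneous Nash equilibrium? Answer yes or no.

no

Country B best-responds to each possible Country A move:
- T0: Country B compares 4, 0, 5 and picks High; Country A would get 2.
- T1: Country B compares 10, 0, 6 and picks Free; Country A would get 3.
- T2: Country B compares 5, 0, -5 and picks Free; Country A would get -2.
- T3: Country B compares 10, 8, -1 and picks Free; Country A would get 1.
Among 2, 3, -2, 1, the best is 3 at T1. Subgame-perfect outcome: (T1, Free) with payoffs (3, 10).
For the simultaneous game, intersect best replies.
Country A's best replies: Free→T0; Moderate→T0; High→T0.
Country B's best replies: T0→High; T1→Free; T2→Free; T3→Free.
The unique mutual best reply is (T0, High), giving (2, 5).
Sequential outcome (T1, Free) differs from the Nash profile (T0, High).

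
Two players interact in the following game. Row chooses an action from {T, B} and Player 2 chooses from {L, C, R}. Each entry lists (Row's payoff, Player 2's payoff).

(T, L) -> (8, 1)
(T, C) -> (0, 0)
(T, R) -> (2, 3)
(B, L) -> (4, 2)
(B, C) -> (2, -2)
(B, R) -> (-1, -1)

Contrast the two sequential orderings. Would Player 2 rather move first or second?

If Row leads: Player 2's best replies are T→R, B→L; Row's induced payoffs 2, 4; outcome (B, L), payoffs (4, 2).
If Player 2 leads: Row's best replies are L→T, C→B, R→T; Player 2's induced payoffs 1, -2, 3; outcome (T, R), payoffs (2, 3).
Player 2 gets 3 moving first and 2 moving second, so Player 2 prefers to move first.

first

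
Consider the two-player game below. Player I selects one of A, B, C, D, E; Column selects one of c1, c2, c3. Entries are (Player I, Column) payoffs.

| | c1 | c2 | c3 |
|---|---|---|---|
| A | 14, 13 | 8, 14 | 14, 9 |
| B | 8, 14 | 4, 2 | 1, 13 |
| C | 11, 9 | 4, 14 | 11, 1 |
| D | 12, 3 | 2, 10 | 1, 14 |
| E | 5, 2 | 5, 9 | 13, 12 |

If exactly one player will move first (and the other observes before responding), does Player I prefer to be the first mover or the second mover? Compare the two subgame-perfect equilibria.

first

If Player I leads: Column's best replies are A→c2, B→c1, C→c2, D→c3, E→c3; Player I's induced payoffs 8, 8, 4, 1, 13; outcome (E, c3), payoffs (13, 12).
If Column leads: Player I's best replies are c1→A, c2→A, c3→A; Column's induced payoffs 13, 14, 9; outcome (A, c2), payoffs (8, 14).
Player I gets 13 moving first and 8 moving second, so Player I prefers to move first.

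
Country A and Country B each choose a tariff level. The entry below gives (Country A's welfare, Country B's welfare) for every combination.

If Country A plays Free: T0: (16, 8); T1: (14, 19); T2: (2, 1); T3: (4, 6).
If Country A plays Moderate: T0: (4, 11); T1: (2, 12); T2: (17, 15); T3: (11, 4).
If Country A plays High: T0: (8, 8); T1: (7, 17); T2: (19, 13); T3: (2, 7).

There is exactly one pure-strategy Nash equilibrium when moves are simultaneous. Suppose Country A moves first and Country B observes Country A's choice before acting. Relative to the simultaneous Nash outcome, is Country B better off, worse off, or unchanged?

worse off

Work backward from Country B's decision.
- Free → Country B plays T1 (best of 8, 19, 1, 6); Country A gets 14.
- Moderate → Country B plays T2 (best of 11, 12, 15, 4); Country A gets 17.
- High → Country B plays T1 (best of 8, 17, 13, 7); Country A gets 7.
Maximizing over 14, 17, 7, Country A chooses Moderate. Subgame-perfect outcome: (Moderate, T2) with payoffs (17, 15).
Now find the simultaneous Nash equilibrium.
Country A's best replies: T0→Free; T1→Free; T2→High; T3→Moderate.
Country B's best replies: Free→T1; Moderate→T2; High→T1.
The unique mutual best reply is (Free, T1), giving (14, 19).
Country B earns 15 sequentially versus 19 at the Nash outcome: worse off.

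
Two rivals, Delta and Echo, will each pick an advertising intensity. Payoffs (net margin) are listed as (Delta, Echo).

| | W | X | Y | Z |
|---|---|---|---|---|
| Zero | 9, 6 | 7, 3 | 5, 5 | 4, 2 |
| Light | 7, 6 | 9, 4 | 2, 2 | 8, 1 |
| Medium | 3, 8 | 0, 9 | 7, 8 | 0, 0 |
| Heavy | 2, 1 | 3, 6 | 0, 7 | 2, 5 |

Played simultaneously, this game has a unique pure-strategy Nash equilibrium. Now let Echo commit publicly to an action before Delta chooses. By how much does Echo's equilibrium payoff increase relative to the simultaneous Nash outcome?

2

Work backward from Delta's decision.
- W → Delta plays Zero (best of 9, 7, 3, 2); Echo gets 6.
- X → Delta plays Light (best of 7, 9, 0, 3); Echo gets 4.
- Y → Delta plays Medium (best of 5, 2, 7, 0); Echo gets 8.
- Z → Delta plays Light (best of 4, 8, 0, 2); Echo gets 1.
Echo's induced payoffs are 6, 4, 8, 1, so Echo commits to Y. Subgame-perfect outcome: (Medium, Y) with payoffs (7, 8).
Now find the simultaneous Nash equilibrium.
Delta's best replies: W→Zero; X→Light; Y→Medium; Z→Light.
Echo's best replies: Zero→W; Light→W; Medium→X; Heavy→Y.
The unique mutual best reply is (Zero, W), giving (9, 6).
Echo's commitment gain: 8 − 6 = 2.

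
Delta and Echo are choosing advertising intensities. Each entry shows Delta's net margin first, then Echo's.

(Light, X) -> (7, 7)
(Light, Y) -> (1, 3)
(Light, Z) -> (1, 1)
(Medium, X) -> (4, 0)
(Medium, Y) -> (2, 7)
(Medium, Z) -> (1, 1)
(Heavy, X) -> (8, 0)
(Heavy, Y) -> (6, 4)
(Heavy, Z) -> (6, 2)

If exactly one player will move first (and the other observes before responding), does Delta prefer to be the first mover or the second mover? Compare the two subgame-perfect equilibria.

first

If Delta leads: Echo's best replies are Light→X, Medium→Y, Heavy→Y; Delta's induced payoffs 7, 2, 6; outcome (Light, X), payoffs (7, 7).
If Echo leads: Delta's best replies are X→Heavy, Y→Heavy, Z→Heavy; Echo's induced payoffs 0, 4, 2; outcome (Heavy, Y), payoffs (6, 4).
Delta gets 7 moving first and 6 moving second, so Delta prefers to move first.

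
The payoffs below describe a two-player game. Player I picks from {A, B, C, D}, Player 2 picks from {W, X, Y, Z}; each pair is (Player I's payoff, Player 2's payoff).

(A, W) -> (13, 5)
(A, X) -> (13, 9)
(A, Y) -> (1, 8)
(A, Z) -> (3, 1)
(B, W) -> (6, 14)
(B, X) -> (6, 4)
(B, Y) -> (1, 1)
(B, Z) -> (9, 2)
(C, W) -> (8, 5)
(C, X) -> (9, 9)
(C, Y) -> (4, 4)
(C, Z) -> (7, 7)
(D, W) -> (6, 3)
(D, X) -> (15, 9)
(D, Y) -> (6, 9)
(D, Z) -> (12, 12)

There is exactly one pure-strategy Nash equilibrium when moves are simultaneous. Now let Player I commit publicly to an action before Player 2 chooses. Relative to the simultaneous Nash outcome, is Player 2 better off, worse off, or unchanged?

Backward induction with Player I moving first.
- A: Player 2 compares 5, 9, 8, 1 and picks X; Player I would get 13.
- B: Player 2 compares 14, 4, 1, 2 and picks W; Player I would get 6.
- C: Player 2 compares 5, 9, 4, 7 and picks X; Player I would get 9.
- D: Player 2 compares 3, 9, 9, 12 and picks Z; Player I would get 12.
Player I's induced payoffs are 13, 6, 9, 12, so Player I commits to A. Subgame-perfect outcome: (A, X) with payoffs (13, 9).
Now find the simultaneous Nash equilibrium.
Player I's best replies: W→A; X→D; Y→D; Z→D.
Player 2's best replies: A→X; B→W; C→X; D→Z.
Only (D, Z) has each player best-responding; Nash payoffs (12, 12).
Player 2 earns 9 sequentially versus 12 at the Nash outcome: worse off.

worse off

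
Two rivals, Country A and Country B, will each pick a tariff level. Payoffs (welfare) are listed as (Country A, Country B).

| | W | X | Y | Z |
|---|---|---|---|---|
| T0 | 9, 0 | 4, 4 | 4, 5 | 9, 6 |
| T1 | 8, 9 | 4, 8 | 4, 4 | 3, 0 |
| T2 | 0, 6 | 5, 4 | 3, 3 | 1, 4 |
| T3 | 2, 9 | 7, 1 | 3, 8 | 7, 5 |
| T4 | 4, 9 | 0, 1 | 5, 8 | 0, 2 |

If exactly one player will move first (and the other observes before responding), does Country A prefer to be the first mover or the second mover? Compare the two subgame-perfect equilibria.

first

If Country A leads: Country B's best replies are T0→Z, T1→W, T2→W, T3→W, T4→W; Country A's induced payoffs 9, 8, 0, 2, 4; outcome (T0, Z), payoffs (9, 6).
If Country B leads: Country A's best replies are W→T0, X→T3, Y→T4, Z→T0; Country B's induced payoffs 0, 1, 8, 6; outcome (T4, Y), payoffs (5, 8).
Country A gets 9 moving first and 5 moving second, so Country A prefers to move first.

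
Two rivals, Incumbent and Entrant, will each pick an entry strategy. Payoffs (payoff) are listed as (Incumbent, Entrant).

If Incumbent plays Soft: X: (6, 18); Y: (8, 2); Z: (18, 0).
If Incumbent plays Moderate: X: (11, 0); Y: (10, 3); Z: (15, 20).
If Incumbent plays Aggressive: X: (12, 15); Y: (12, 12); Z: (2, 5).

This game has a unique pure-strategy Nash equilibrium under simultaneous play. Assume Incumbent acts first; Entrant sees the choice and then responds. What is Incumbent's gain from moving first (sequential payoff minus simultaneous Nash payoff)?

3

Backward induction with Incumbent moving first.
- Soft: BR = X, leader payoff 6.
- Moderate: BR = Z, leader payoff 15.
- Aggressive: BR = X, leader payoff 12.
Incumbent's induced payoffs are 6, 15, 12, so Incumbent commits to Moderate. Subgame-perfect outcome: (Moderate, Z) with payoffs (15, 20).
Under simultaneous play:
Incumbent's best replies: X→Aggressive; Y→Aggressive; Z→Soft.
Entrant's best replies: Soft→X; Moderate→Z; Aggressive→X.
The unique mutual best reply is (Aggressive, X), giving (12, 15).
Incumbent's commitment gain: 15 − 12 = 3.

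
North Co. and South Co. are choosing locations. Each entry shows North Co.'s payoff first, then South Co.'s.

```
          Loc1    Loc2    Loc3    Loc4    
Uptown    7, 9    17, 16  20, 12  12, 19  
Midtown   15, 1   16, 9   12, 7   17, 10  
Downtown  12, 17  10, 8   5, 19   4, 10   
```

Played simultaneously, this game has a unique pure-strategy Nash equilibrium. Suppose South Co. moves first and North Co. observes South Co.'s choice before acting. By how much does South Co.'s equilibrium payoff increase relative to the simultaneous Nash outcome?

North Co. best-responds to each possible South Co. move:
- Loc1: BR = Midtown, leader payoff 1.
- Loc2: BR = Uptown, leader payoff 16.
- Loc3: BR = Uptown, leader payoff 12.
- Loc4: BR = Midtown, leader payoff 10.
South Co.'s induced payoffs are 1, 16, 12, 10, so South Co. commits to Loc2. Subgame-perfect outcome: (Uptown, Loc2) with payoffs (17, 16).
Under simultaneous play:
North Co.'s best replies: Loc1→Midtown; Loc2→Uptown; Loc3→Uptown; Loc4→Midtown.
South Co.'s best replies: Uptown→Loc4; Midtown→Loc4; Downtown→Loc3.
Only (Midtown, Loc4) has each player best-responding; Nash payoffs (17, 10).
South Co.'s commitment gain: 16 − 10 = 6.

6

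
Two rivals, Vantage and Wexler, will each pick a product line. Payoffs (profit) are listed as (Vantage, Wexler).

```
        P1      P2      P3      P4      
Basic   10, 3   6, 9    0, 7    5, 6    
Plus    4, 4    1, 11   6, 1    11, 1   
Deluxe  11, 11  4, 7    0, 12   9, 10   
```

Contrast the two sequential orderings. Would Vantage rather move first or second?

second

If Vantage leads: Wexler's best replies are Basic→P2, Plus→P2, Deluxe→P3; Vantage's induced payoffs 6, 1, 0; outcome (Basic, P2), payoffs (6, 9).
If Wexler leads: Vantage's best replies are P1→Deluxe, P2→Basic, P3→Plus, P4→Plus; Wexler's induced payoffs 11, 9, 1, 1; outcome (Deluxe, P1), payoffs (11, 11).
Vantage gets 6 moving first and 11 moving second, so Vantage prefers to move second.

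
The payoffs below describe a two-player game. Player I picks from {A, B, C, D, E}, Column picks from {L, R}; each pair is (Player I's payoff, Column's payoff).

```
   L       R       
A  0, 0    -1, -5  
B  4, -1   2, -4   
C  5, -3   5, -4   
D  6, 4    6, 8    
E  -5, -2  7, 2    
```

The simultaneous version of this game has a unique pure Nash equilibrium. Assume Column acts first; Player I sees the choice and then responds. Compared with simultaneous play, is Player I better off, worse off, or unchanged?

worse off

Solve by backward induction (Column leads).
- L → Player I plays D (best of 0, 4, 5, 6, -5); Column gets 4.
- R → Player I plays E (best of -1, 2, 5, 6, 7); Column gets 2.
Column's induced payoffs are 4, 2, so Column commits to L. Subgame-perfect outcome: (D, L) with payoffs (6, 4).
Under simultaneous play:
Player I's best replies: L→D; R→E.
Column's best replies: A→L; B→L; C→L; D→R; E→R.
Only (E, R) has each player best-responding; Nash payoffs (7, 2).
Player I earns 6 sequentially versus 7 at the Nash outcome: worse off.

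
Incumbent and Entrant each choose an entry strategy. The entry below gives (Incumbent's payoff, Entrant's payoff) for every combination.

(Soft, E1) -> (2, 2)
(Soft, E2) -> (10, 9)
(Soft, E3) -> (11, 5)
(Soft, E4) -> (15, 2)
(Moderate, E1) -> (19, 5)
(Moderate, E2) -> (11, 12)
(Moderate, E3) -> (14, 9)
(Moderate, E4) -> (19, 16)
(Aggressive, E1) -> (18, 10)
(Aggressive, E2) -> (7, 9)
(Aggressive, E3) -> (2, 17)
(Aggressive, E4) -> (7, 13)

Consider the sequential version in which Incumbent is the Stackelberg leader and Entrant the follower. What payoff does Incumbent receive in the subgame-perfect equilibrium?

Backward induction with Incumbent moving first.
- Soft → Entrant plays E2 (best of 2, 9, 5, 2); Incumbent gets 10.
- Moderate → Entrant plays E4 (best of 5, 12, 9, 16); Incumbent gets 19.
- Aggressive → Entrant plays E3 (best of 10, 9, 17, 13); Incumbent gets 2.
Among 10, 19, 2, the best is 19 at Moderate. Subgame-perfect outcome: (Moderate, E4) with payoffs (19, 16).

19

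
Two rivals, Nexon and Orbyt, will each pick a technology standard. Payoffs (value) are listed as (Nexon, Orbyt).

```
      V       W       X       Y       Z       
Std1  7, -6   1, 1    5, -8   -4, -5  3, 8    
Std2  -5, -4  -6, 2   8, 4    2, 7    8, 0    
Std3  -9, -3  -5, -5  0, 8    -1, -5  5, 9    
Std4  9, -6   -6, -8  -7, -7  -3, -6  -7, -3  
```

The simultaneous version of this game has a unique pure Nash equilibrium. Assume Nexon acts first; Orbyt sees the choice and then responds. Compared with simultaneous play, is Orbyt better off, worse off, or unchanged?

Work backward from Orbyt's decision.
- Std1: BR = Z, leader payoff 3.
- Std2: BR = Y, leader payoff 2.
- Std3: BR = Z, leader payoff 5.
- Std4: BR = Z, leader payoff -7.
Among 3, 2, 5, -7, the best is 5 at Std3. Subgame-perfect outcome: (Std3, Z) with payoffs (5, 9).
Under simultaneous play:
Nexon's best replies: V→Std4; W→Std1; X→Std2; Y→Std2; Z→Std2.
Orbyt's best replies: Std1→Z; Std2→Y; Std3→Z; Std4→Z.
Only (Std2, Y) has each player best-responding; Nash payoffs (2, 7).
Orbyt earns 9 sequentially versus 7 at the Nash outcome: better off.

better off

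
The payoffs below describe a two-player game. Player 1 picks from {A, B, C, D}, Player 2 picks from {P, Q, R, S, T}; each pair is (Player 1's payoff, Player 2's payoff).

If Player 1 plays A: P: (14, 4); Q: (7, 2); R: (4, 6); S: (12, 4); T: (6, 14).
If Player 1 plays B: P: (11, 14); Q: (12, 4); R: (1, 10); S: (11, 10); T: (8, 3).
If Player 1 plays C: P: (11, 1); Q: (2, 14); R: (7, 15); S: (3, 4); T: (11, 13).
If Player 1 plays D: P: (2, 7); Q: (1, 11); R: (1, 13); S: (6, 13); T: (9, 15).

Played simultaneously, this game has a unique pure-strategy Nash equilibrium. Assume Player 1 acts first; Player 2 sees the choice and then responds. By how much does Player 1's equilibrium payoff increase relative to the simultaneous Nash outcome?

Solve by backward induction (Player 1 leads).
- A → Player 2 plays T (best of 4, 2, 6, 4, 14); Player 1 gets 6.
- B → Player 2 plays P (best of 14, 4, 10, 10, 3); Player 1 gets 11.
- C → Player 2 plays R (best of 1, 14, 15, 4, 13); Player 1 gets 7.
- D → Player 2 plays T (best of 7, 11, 13, 13, 15); Player 1 gets 9.
Among 6, 11, 7, 9, the best is 11 at B. Subgame-perfect outcome: (B, P) with payoffs (11, 14).
Now find the simultaneous Nash equilibrium.
Player 1's best replies: P→A; Q→B; R→C; S→A; T→C.
Player 2's best replies: A→T; B→P; C→R; D→T.
Only (C, R) has each player best-responding; Nash payoffs (7, 15).
Player 1's commitment gain: 11 − 7 = 4.

4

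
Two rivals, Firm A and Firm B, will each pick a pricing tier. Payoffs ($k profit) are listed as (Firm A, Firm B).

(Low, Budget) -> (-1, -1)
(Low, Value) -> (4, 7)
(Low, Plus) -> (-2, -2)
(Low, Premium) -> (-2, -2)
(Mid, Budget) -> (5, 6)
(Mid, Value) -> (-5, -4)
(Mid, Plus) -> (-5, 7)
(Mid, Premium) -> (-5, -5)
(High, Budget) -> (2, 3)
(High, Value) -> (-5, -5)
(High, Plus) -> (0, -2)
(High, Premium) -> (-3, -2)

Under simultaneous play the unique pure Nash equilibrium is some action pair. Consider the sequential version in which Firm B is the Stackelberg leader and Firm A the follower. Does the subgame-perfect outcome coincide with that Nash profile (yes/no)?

Firm A best-responds to each possible Firm B move:
- Budget: Firm A compares -1, 5, 2 and picks Mid; Firm B would get 6.
- Value: Firm A compares 4, -5, -5 and picks Low; Firm B would get 7.
- Plus: Firm A compares -2, -5, 0 and picks High; Firm B would get -2.
- Premium: Firm A compares -2, -5, -3 and picks Low; Firm B would get -2.
Maximizing over 6, 7, -2, -2, Firm B chooses Value. Subgame-perfect outcome: (Low, Value) with payoffs (4, 7).
Under simultaneous play:
Firm A's best replies: Budget→Mid; Value→Low; Plus→High; Premium→Low.
Firm B's best replies: Low→Value; Mid→Plus; High→Budget.
The unique mutual best reply is (Low, Value), giving (4, 7).
Sequential outcome (Low, Value) coincides with the Nash profile (Low, Value).

yes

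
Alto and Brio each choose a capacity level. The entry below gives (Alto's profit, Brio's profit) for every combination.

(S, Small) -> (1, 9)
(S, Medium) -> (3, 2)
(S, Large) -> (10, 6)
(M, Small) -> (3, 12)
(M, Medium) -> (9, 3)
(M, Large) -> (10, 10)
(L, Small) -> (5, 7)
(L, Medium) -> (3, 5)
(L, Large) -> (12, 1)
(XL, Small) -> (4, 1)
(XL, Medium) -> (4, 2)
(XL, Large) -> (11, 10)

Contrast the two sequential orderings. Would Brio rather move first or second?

second

If Alto leads: Brio's best replies are S→Small, M→Small, L→Small, XL→Large; Alto's induced payoffs 1, 3, 5, 11; outcome (XL, Large), payoffs (11, 10).
If Brio leads: Alto's best replies are Small→L, Medium→M, Large→L; Brio's induced payoffs 7, 3, 1; outcome (L, Small), payoffs (5, 7).
Brio gets 7 moving first and 10 moving second, so Brio prefers to move second.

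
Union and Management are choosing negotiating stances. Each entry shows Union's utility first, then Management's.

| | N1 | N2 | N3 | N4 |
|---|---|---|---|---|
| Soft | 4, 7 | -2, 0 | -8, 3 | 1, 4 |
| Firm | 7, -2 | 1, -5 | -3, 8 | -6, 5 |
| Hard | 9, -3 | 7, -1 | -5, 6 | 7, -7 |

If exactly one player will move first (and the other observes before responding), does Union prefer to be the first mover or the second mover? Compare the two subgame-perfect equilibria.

first

If Union leads: Management's best replies are Soft→N1, Firm→N3, Hard→N3; Union's induced payoffs 4, -3, -5; outcome (Soft, N1), payoffs (4, 7).
If Management leads: Union's best replies are N1→Hard, N2→Hard, N3→Firm, N4→Hard; Management's induced payoffs -3, -1, 8, -7; outcome (Firm, N3), payoffs (-3, 8).
Union gets 4 moving first and -3 moving second, so Union prefers to move first.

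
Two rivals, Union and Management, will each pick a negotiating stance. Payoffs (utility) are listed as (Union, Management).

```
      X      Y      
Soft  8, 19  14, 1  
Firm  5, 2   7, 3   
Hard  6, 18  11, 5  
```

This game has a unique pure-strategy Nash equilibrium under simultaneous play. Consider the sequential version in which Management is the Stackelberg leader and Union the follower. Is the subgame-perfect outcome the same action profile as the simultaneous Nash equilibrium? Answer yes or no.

Union best-responds to each possible Management move:
- X → Union plays Soft (best of 8, 5, 6); Management gets 19.
- Y → Union plays Soft (best of 14, 7, 11); Management gets 1.
Maximizing over 19, 1, Management chooses X. Subgame-perfect outcome: (Soft, X) with payoffs (8, 19).
For the simultaneous game, intersect best replies.
Union's best replies: X→Soft; Y→Soft.
Management's best replies: Soft→X; Firm→Y; Hard→X.
Only (Soft, X) has each player best-responding; Nash payoffs (8, 19).
Sequential outcome (Soft, X) coincides with the Nash profile (Soft, X).

yes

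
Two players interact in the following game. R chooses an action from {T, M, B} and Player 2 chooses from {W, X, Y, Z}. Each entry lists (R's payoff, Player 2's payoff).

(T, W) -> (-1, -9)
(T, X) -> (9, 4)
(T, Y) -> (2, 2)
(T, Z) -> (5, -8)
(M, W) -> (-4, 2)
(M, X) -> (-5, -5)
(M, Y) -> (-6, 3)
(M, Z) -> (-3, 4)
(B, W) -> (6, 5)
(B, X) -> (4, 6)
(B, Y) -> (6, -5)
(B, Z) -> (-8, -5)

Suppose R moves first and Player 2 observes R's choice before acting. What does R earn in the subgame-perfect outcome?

9

Solve by backward induction (R leads).
- T → Player 2 plays X (best of -9, 4, 2, -8); R gets 9.
- M → Player 2 plays Z (best of 2, -5, 3, 4); R gets -3.
- B → Player 2 plays X (best of 5, 6, -5, -5); R gets 4.
Among 9, -3, 4, the best is 9 at T. Subgame-perfect outcome: (T, X) with payoffs (9, 4).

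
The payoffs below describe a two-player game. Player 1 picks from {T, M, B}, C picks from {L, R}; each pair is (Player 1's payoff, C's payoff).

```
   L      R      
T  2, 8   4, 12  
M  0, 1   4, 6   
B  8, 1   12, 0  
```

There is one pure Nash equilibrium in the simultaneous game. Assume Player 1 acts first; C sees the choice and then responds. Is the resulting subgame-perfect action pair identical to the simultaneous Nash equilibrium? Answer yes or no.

Solve by backward induction (Player 1 leads).
- T → C plays R (best of 8, 12); Player 1 gets 4.
- M → C plays R (best of 1, 6); Player 1 gets 4.
- B → C plays L (best of 1, 0); Player 1 gets 8.
Player 1's induced payoffs are 4, 4, 8, so Player 1 commits to B. Subgame-perfect outcome: (B, L) with payoffs (8, 1).
For the simultaneous game, intersect best replies.
Player 1's best replies: L→B; R→B.
C's best replies: T→R; M→R; B→L.
The unique mutual best reply is (B, L), giving (8, 1).
Sequential outcome (B, L) coincides with the Nash profile (B, L).

yes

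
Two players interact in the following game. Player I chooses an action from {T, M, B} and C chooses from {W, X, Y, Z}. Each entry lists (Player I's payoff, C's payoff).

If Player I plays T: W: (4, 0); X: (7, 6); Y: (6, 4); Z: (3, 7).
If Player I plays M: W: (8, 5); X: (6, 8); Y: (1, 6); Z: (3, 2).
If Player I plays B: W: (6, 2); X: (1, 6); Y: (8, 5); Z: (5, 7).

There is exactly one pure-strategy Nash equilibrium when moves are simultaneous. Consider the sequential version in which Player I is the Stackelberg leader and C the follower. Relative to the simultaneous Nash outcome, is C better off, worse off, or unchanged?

better off

Solve by backward induction (Player I leads).
- T: BR = Z, leader payoff 3.
- M: BR = X, leader payoff 6.
- B: BR = Z, leader payoff 5.
Among 3, 6, 5, the best is 6 at M. Subgame-perfect outcome: (M, X) with payoffs (6, 8).
For the simultaneous game, intersect best replies.
Player I's best replies: W→M; X→T; Y→B; Z→B.
C's best replies: T→Z; M→X; B→Z.
The unique mutual best reply is (B, Z), giving (5, 7).
C earns 8 sequentially versus 7 at the Nash outcome: better off.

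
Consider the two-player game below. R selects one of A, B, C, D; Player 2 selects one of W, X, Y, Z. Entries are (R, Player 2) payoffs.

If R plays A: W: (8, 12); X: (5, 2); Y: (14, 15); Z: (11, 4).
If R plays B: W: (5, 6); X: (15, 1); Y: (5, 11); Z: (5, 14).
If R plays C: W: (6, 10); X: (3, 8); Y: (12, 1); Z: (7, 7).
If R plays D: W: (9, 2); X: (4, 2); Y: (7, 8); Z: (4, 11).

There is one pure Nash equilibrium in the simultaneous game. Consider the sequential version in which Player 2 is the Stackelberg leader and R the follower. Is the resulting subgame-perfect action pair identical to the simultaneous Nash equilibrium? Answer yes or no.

yes

R best-responds to each possible Player 2 move:
- W: BR = D, leader payoff 2.
- X: BR = B, leader payoff 1.
- Y: BR = A, leader payoff 15.
- Z: BR = A, leader payoff 4.
Maximizing over 2, 1, 15, 4, Player 2 chooses Y. Subgame-perfect outcome: (A, Y) with payoffs (14, 15).
Under simultaneous play:
R's best replies: W→D; X→B; Y→A; Z→A.
Player 2's best replies: A→Y; B→Z; C→W; D→Z.
Only (A, Y) has each player best-responding; Nash payoffs (14, 15).
Sequential outcome (A, Y) coincides with the Nash profile (A, Y).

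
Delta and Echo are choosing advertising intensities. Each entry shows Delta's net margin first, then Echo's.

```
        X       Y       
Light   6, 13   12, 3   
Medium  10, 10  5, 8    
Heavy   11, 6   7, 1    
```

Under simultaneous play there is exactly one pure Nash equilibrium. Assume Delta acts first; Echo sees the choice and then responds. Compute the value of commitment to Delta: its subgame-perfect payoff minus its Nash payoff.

0

Work backward from Echo's decision.
- Light → Echo plays X (best of 13, 3); Delta gets 6.
- Medium → Echo plays X (best of 10, 8); Delta gets 10.
- Heavy → Echo plays X (best of 6, 1); Delta gets 11.
Maximizing over 6, 10, 11, Delta chooses Heavy. Subgame-perfect outcome: (Heavy, X) with payoffs (11, 6).
Now find the simultaneous Nash equilibrium.
Delta's best replies: X→Heavy; Y→Light.
Echo's best replies: Light→X; Medium→X; Heavy→X.
Only (Heavy, X) has each player best-responding; Nash payoffs (11, 6).
Delta's commitment gain: 11 − 11 = 0.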